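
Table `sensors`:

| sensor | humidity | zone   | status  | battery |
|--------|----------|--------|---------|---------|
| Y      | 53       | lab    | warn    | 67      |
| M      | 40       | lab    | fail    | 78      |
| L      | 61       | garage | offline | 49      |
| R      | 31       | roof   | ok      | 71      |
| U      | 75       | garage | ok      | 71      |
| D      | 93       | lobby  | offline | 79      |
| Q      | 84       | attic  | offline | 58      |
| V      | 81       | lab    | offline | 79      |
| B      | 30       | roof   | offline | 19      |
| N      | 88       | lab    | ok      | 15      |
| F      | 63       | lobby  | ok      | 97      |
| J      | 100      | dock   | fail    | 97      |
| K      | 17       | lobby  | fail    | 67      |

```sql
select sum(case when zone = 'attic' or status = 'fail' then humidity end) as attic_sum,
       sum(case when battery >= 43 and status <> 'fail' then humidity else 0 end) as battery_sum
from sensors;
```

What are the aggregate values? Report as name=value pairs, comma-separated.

attic_sum=241, battery_sum=541

[attic_sum: zone = 'attic' or status = 'fail']
sensor=Y: ✗
sensor=M: ✓ → 40
sensor=L: ✗
sensor=R: ✗
sensor=U: ✗
sensor=D: ✗
sensor=Q: ✓ → 84
sensor=V: ✗
sensor=B: ✗
sensor=N: ✗
sensor=F: ✗
sensor=J: ✓ → 100
sensor=K: ✓ → 17
attic_sum = 40 + 84 + 100 + 17 = 241
—
[battery_sum: battery >= 43 and status <> 'fail']
sensor=Y: ✓ → 53
sensor=M: ✗
sensor=L: ✓ → 61
sensor=R: ✓ → 31
sensor=U: ✓ → 75
sensor=D: ✓ → 93
sensor=Q: ✓ → 84
sensor=V: ✓ → 81
sensor=B: ✗
sensor=N: ✗
sensor=F: ✓ → 63
sensor=J: ✗
sensor=K: ✗
battery_sum = 53 + 61 + 31 + 75 + 93 + 84 + 81 + 63 = 541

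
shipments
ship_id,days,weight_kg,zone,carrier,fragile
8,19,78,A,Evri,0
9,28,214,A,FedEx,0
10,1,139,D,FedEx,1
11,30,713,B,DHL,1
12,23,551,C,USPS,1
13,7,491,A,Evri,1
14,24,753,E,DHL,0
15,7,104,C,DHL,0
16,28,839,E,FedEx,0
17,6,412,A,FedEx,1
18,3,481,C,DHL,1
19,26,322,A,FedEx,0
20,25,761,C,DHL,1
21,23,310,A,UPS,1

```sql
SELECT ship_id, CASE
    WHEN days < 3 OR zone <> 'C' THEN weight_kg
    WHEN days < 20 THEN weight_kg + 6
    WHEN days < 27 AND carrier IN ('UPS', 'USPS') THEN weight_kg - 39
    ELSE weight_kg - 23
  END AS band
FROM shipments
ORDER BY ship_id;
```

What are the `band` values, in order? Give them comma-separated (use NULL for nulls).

ship_id=8: days < 3 OR zone <> 'C' → 78
ship_id=9: days < 3 OR zone <> 'C' → 214
ship_id=10: days < 3 OR zone <> 'C' → 139
ship_id=11: days < 3 OR zone <> 'C' → 713
ship_id=12: days < 27 AND carrier IN ('UPS', 'USPS') → 512
ship_id=13: days < 3 OR zone <> 'C' → 491
ship_id=14: days < 3 OR zone <> 'C' → 753
ship_id=15: days < 20 → 110
ship_id=16: days < 3 OR zone <> 'C' → 839
ship_id=17: days < 3 OR zone <> 'C' → 412
ship_id=18: days < 20 → 487
ship_id=19: days < 3 OR zone <> 'C' → 322
ship_id=20: ELSE → 738
ship_id=21: days < 3 OR zone <> 'C' → 310

78, 214, 139, 713, 512, 491, 753, 110, 839, 412, 487, 322, 738, 310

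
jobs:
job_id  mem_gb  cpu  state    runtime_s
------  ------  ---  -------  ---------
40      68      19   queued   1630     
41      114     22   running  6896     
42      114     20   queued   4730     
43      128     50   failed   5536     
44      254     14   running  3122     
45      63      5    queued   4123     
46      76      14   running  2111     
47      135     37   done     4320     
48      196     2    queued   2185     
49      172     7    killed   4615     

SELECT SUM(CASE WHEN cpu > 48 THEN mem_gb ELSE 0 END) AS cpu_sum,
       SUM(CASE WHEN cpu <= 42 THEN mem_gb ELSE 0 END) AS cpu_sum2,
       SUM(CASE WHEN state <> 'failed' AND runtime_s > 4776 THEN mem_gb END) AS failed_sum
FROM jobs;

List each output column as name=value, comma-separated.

cpu_sum=128, cpu_sum2=1192, failed_sum=114

[cpu_sum: cpu > 48]
job_id=40: ✗
job_id=41: ✗
job_id=42: ✗
job_id=43: ✓ → 128
job_id=44: ✗
job_id=45: ✗
job_id=46: ✗
job_id=47: ✗
job_id=48: ✗
job_id=49: ✗
cpu_sum = 128
—
[cpu_sum2: cpu <= 42]
job_id=40: ✓ → 68
job_id=41: ✓ → 114
job_id=42: ✓ → 114
job_id=43: ✗
job_id=44: ✓ → 254
job_id=45: ✓ → 63
job_id=46: ✓ → 76
job_id=47: ✓ → 135
job_id=48: ✓ → 196
job_id=49: ✓ → 172
cpu_sum2 = 68 + 114 + 114 + 254 + 63 + 76 + 135 + 196 + 172 = 1192
—
[failed_sum: state <> 'failed' AND runtime_s > 4776]
job_id=40: ✗
job_id=41: ✓ → 114
job_id=42: ✗
job_id=43: ✗
job_id=44: ✗
job_id=45: ✗
job_id=46: ✗
job_id=47: ✗
job_id=48: ✗
job_id=49: ✗
failed_sum = 114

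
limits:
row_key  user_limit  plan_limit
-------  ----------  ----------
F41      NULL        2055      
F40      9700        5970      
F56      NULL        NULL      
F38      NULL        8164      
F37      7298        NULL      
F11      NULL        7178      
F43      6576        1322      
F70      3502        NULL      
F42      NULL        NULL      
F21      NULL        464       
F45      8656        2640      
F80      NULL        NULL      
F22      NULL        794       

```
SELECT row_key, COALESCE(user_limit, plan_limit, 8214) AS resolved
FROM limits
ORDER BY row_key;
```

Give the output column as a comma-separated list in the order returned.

7178, 464, 794, 7298, 8164, 9700, 2055, 8214, 6576, 8656, 8214, 3502, 8214

row_key=F11: user_limit=NULL, plan_limit=7178 → 7178
row_key=F21: user_limit=NULL, plan_limit=464 → 464
row_key=F22: user_limit=NULL, plan_limit=794 → 794
row_key=F37: user_limit=7298 → 7298
row_key=F38: user_limit=NULL, plan_limit=8164 → 8164
row_key=F40: user_limit=9700 → 9700
row_key=F41: user_limit=NULL, plan_limit=2055 → 2055
row_key=F42: user_limit=NULL, plan_limit=NULL, → literal 8214 → 8214
row_key=F43: user_limit=6576 → 6576
row_key=F45: user_limit=8656 → 8656
row_key=F56: user_limit=NULL, plan_limit=NULL, → literal 8214 → 8214
row_key=F70: user_limit=3502 → 3502
row_key=F80: user_limit=NULL, plan_limit=NULL, → literal 8214 → 8214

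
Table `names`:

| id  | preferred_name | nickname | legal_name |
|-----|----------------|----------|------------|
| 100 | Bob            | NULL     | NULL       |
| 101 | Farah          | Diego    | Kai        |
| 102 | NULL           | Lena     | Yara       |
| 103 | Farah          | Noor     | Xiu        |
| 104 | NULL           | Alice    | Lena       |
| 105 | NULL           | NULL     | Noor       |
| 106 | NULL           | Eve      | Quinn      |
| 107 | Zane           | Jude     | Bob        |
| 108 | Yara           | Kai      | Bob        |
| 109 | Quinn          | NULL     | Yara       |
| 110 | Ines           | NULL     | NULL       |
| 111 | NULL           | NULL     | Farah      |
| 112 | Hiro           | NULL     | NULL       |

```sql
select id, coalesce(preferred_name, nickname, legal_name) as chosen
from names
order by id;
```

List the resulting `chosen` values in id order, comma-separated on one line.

Bob, Farah, Lena, Farah, Alice, Noor, Eve, Zane, Yara, Quinn, Ines, Farah, Hiro

id=100: preferred_name=Bob → Bob
id=101: preferred_name=Farah → Farah
id=102: preferred_name=NULL, nickname=Lena → Lena
id=103: preferred_name=Farah → Farah
id=104: preferred_name=NULL, nickname=Alice → Alice
id=105: preferred_name=NULL, nickname=NULL, legal_name=Noor → Noor
id=106: preferred_name=NULL, nickname=Eve → Eve
id=107: preferred_name=Zane → Zane
id=108: preferred_name=Yara → Yara
id=109: preferred_name=Quinn → Quinn
id=110: preferred_name=Ines → Ines
id=111: preferred_name=NULL, nickname=NULL, legal_name=Farah → Farah
id=112: preferred_name=Hiro → Hiro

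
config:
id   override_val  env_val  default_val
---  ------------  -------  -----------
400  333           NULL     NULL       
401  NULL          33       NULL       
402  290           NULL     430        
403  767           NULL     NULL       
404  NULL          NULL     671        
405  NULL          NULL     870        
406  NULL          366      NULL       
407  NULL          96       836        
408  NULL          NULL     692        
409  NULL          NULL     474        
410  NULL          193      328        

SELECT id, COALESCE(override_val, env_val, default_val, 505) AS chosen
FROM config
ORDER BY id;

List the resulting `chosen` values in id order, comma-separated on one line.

id=400: override_val=333 → 333
id=401: override_val=NULL, env_val=33 → 33
id=402: override_val=290 → 290
id=403: override_val=767 → 767
id=404: override_val=NULL, env_val=NULL, default_val=671 → 671
id=405: override_val=NULL, env_val=NULL, default_val=870 → 870
id=406: override_val=NULL, env_val=366 → 366
id=407: override_val=NULL, env_val=96 → 96
id=408: override_val=NULL, env_val=NULL, default_val=692 → 692
id=409: override_val=NULL, env_val=NULL, default_val=474 → 474
id=410: override_val=NULL, env_val=193 → 193

333, 33, 290, 767, 671, 870, 366, 96, 692, 474, 193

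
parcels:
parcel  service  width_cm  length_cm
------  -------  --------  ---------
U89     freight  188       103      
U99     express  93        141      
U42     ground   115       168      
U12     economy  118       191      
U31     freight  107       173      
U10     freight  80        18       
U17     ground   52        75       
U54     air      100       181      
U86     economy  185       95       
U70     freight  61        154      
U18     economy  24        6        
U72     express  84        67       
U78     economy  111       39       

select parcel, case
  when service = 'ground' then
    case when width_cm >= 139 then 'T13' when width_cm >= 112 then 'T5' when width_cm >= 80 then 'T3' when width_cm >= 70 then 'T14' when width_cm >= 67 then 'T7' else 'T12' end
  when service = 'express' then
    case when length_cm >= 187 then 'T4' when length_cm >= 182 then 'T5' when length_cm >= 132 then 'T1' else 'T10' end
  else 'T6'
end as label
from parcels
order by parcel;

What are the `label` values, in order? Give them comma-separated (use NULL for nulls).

T6, T6, T12, T6, T6, T5, T6, T6, T10, T6, T6, T6, T1

parcel=U10: service='freight' → outer ELSE → T6
parcel=U12: service='economy' → outer ELSE → T6
parcel=U17: service='ground' → inner[ELSE] → T12
parcel=U18: service='economy' → outer ELSE → T6
parcel=U31: service='freight' → outer ELSE → T6
parcel=U42: service='ground' → inner[width_cm >= 112] → T5
parcel=U54: service='air' → outer ELSE → T6
parcel=U70: service='freight' → outer ELSE → T6
parcel=U72: service='express' → inner[ELSE] → T10
parcel=U78: service='economy' → outer ELSE → T6
parcel=U86: service='economy' → outer ELSE → T6
parcel=U89: service='freight' → outer ELSE → T6
parcel=U99: service='express' → inner[length_cm >= 132] → T1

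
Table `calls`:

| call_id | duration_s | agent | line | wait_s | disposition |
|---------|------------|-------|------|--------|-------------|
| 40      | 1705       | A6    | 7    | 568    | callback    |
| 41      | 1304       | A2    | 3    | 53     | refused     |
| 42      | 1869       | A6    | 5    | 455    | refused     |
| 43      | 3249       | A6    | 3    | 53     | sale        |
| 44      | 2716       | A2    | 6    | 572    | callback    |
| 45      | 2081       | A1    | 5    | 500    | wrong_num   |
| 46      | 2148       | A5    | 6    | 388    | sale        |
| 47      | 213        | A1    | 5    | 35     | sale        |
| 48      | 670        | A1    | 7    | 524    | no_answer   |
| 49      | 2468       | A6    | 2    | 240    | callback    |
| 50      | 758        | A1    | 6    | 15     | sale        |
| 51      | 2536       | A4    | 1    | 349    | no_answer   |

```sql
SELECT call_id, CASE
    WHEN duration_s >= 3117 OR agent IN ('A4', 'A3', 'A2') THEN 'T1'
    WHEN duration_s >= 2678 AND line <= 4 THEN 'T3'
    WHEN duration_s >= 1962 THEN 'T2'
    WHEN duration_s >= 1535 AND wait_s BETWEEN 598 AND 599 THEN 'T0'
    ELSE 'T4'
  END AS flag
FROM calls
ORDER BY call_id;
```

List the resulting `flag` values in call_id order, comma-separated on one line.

T4, T1, T4, T1, T1, T2, T2, T4, T4, T2, T4, T1

call_id=40: ELSE → T4
call_id=41: duration_s >= 3117 OR agent IN ('A4', 'A3', 'A2') → T1
call_id=42: ELSE → T4
call_id=43: duration_s >= 3117 OR agent IN ('A4', 'A3', 'A2') → T1
call_id=44: duration_s >= 3117 OR agent IN ('A4', 'A3', 'A2') → T1
call_id=45: duration_s >= 1962 → T2
call_id=46: duration_s >= 1962 → T2
call_id=47: ELSE → T4
call_id=48: ELSE → T4
call_id=49: duration_s >= 1962 → T2
call_id=50: ELSE → T4
call_id=51: duration_s >= 3117 OR agent IN ('A4', 'A3', 'A2') → T1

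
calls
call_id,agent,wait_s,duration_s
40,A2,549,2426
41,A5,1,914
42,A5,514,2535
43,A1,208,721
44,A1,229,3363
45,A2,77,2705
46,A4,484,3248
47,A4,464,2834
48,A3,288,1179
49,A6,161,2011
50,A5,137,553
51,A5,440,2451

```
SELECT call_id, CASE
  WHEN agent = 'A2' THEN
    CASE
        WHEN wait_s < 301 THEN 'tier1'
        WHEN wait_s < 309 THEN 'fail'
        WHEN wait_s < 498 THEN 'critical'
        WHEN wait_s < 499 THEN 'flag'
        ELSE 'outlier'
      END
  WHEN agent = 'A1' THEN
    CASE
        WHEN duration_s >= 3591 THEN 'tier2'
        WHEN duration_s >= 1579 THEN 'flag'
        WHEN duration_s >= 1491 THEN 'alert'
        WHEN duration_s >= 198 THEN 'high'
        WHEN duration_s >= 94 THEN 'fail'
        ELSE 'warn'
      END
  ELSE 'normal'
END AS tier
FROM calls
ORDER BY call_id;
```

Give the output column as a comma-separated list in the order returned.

call_id=40: agent='A2' → inner[ELSE] → outlier
call_id=41: agent='A5' → outer ELSE → normal
call_id=42: agent='A5' → outer ELSE → normal
call_id=43: agent='A1' → inner[duration_s >= 198] → high
call_id=44: agent='A1' → inner[duration_s >= 1579] → flag
call_id=45: agent='A2' → inner[wait_s < 301] → tier1
call_id=46: agent='A4' → outer ELSE → normal
call_id=47: agent='A4' → outer ELSE → normal
call_id=48: agent='A3' → outer ELSE → normal
call_id=49: agent='A6' → outer ELSE → normal
call_id=50: agent='A5' → outer ELSE → normal
call_id=51: agent='A5' → outer ELSE → normal

outlier, normal, normal, high, flag, tier1, normal, normal, normal, normal, normal, normal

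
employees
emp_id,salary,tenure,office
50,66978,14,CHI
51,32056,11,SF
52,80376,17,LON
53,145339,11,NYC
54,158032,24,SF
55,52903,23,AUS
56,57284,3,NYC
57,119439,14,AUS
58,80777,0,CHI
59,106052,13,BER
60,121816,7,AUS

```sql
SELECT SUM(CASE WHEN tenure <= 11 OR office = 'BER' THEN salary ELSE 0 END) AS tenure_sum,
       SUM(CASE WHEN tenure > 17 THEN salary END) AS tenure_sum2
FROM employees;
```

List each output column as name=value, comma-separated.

[tenure_sum: tenure <= 11 OR office = 'BER']
emp_id=50: ✗
emp_id=51: ✓ → 32056
emp_id=52: ✗
emp_id=53: ✓ → 145339
emp_id=54: ✗
emp_id=55: ✗
emp_id=56: ✓ → 57284
emp_id=57: ✗
emp_id=58: ✓ → 80777
emp_id=59: ✓ → 106052
emp_id=60: ✓ → 121816
tenure_sum = 32056 + 145339 + 57284 + 80777 + 106052 + 121816 = 543324
—
[tenure_sum2: tenure > 17]
emp_id=50: ✗
emp_id=51: ✗
emp_id=52: ✗
emp_id=53: ✗
emp_id=54: ✓ → 158032
emp_id=55: ✓ → 52903
emp_id=56: ✗
emp_id=57: ✗
emp_id=58: ✗
emp_id=59: ✗
emp_id=60: ✗
tenure_sum2 = 158032 + 52903 = 210935

tenure_sum=543324, tenure_sum2=210935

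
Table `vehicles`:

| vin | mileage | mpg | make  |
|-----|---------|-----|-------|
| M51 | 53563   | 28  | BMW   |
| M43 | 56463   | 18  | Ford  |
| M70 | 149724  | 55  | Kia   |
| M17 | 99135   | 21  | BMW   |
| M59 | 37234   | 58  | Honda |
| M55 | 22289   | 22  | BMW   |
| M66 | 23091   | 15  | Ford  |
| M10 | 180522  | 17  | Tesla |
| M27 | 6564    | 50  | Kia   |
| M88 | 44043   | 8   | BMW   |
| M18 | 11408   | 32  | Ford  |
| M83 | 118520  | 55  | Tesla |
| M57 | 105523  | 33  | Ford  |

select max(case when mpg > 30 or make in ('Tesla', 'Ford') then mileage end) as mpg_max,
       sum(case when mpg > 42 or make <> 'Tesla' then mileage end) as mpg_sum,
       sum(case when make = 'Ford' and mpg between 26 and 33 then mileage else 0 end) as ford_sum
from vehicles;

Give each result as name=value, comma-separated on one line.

mpg_max=180522, mpg_sum=727557, ford_sum=116931

[mpg_max: mpg > 30 or make in ('Tesla', 'Ford')]
vin=M51: ✗
vin=M43: ✓ → 56463
vin=M70: ✓ → 149724
vin=M17: ✗
vin=M59: ✓ → 37234
vin=M55: ✗
vin=M66: ✓ → 23091
vin=M10: ✓ → 180522
vin=M27: ✓ → 6564
vin=M88: ✗
vin=M18: ✓ → 11408
vin=M83: ✓ → 118520
vin=M57: ✓ → 105523
mpg_max = MAX(56463, 149724, 37234, 23091, 180522, 6564, 11408, 118520, 105523) = 180522
—
[mpg_sum: mpg > 42 or make <> 'Tesla']
vin=M51: ✓ → 53563
vin=M43: ✓ → 56463
vin=M70: ✓ → 149724
vin=M17: ✓ → 99135
vin=M59: ✓ → 37234
vin=M55: ✓ → 22289
vin=M66: ✓ → 23091
vin=M10: ✗
vin=M27: ✓ → 6564
vin=M88: ✓ → 44043
vin=M18: ✓ → 11408
vin=M83: ✓ → 118520
vin=M57: ✓ → 105523
mpg_sum = 53563 + 56463 + 149724 + 99135 + 37234 + 22289 + 23091 + 6564 + 44043 + 11408 + 118520 + 105523 = 727557
—
[ford_sum: make = 'Ford' and mpg between 26 and 33]
vin=M51: ✗
vin=M43: ✗
vin=M70: ✗
vin=M17: ✗
vin=M59: ✗
vin=M55: ✗
vin=M66: ✗
vin=M10: ✗
vin=M27: ✗
vin=M88: ✗
vin=M18: ✓ → 11408
vin=M83: ✗
vin=M57: ✓ → 105523
ford_sum = 11408 + 105523 = 116931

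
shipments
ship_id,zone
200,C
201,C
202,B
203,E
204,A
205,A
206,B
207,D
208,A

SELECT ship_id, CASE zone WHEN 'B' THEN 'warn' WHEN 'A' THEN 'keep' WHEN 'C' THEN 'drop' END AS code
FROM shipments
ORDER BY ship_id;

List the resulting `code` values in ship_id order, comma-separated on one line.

ship_id=200: zone='C' → drop
ship_id=201: zone='C' → drop
ship_id=202: zone='B' → warn
ship_id=203: (no match → NULL) → NULL
ship_id=204: zone='A' → keep
ship_id=205: zone='A' → keep
ship_id=206: zone='B' → warn
ship_id=207: (no match → NULL) → NULL
ship_id=208: zone='A' → keep

drop, drop, warn, NULL, keep, keep, warn, NULL, keep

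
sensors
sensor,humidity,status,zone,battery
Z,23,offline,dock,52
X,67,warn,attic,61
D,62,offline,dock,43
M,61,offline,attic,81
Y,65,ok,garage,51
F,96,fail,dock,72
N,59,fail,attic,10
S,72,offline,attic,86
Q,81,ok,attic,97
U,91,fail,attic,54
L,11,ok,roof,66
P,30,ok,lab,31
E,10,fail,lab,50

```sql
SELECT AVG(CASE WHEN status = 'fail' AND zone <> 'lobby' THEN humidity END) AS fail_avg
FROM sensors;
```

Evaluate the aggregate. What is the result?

64

sensor=Z: ✗
sensor=X: ✗
sensor=D: ✗
sensor=M: ✗
sensor=Y: ✗
sensor=F: ✓ → 96
sensor=N: ✓ → 59
sensor=S: ✗
sensor=Q: ✗
sensor=U: ✓ → 91
sensor=L: ✗
sensor=P: ✗
sensor=E: ✓ → 10
fail_avg = (96 + 59 + 91 + 10) / 4 = 64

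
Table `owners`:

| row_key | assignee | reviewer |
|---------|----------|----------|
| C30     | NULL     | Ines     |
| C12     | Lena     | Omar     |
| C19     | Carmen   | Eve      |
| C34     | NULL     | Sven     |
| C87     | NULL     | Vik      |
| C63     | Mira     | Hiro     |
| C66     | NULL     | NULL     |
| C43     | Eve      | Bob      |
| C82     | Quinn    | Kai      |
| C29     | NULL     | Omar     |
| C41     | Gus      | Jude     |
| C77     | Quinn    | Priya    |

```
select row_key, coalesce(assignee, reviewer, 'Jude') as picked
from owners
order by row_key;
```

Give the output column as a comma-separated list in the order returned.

row_key=C12: assignee=Lena → Lena
row_key=C19: assignee=Carmen → Carmen
row_key=C29: assignee=NULL, reviewer=Omar → Omar
row_key=C30: assignee=NULL, reviewer=Ines → Ines
row_key=C34: assignee=NULL, reviewer=Sven → Sven
row_key=C41: assignee=Gus → Gus
row_key=C43: assignee=Eve → Eve
row_key=C63: assignee=Mira → Mira
row_key=C66: assignee=NULL, reviewer=NULL, → literal Jude → Jude
row_key=C77: assignee=Quinn → Quinn
row_key=C82: assignee=Quinn → Quinn
row_key=C87: assignee=NULL, reviewer=Vik → Vik

Lena, Carmen, Omar, Ines, Sven, Gus, Eve, Mira, Jude, Quinn, Quinn, Vik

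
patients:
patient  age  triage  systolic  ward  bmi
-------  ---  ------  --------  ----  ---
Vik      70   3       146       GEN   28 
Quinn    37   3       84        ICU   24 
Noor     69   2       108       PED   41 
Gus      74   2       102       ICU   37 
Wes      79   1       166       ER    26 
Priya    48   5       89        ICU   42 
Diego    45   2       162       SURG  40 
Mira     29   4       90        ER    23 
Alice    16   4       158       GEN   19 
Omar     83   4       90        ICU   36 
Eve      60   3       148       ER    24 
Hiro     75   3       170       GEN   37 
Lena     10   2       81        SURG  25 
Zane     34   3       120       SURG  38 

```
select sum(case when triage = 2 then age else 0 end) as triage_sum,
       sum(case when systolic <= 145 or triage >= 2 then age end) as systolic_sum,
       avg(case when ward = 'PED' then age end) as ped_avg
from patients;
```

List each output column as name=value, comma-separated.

[triage_sum: triage = 2]
patient=Vik: ✗
patient=Quinn: ✗
patient=Noor: ✓ → 69
patient=Gus: ✓ → 74
patient=Wes: ✗
patient=Priya: ✗
patient=Diego: ✓ → 45
patient=Mira: ✗
patient=Alice: ✗
patient=Omar: ✗
patient=Eve: ✗
patient=Hiro: ✗
patient=Lena: ✓ → 10
patient=Zane: ✗
triage_sum = 69 + 74 + 45 + 10 = 198
—
[systolic_sum: systolic <= 145 or triage >= 2]
patient=Vik: ✓ → 70
patient=Quinn: ✓ → 37
patient=Noor: ✓ → 69
patient=Gus: ✓ → 74
patient=Wes: ✗
patient=Priya: ✓ → 48
patient=Diego: ✓ → 45
patient=Mira: ✓ → 29
patient=Alice: ✓ → 16
patient=Omar: ✓ → 83
patient=Eve: ✓ → 60
patient=Hiro: ✓ → 75
patient=Lena: ✓ → 10
patient=Zane: ✓ → 34
systolic_sum = 70 + 37 + 69 + 74 + 48 + 45 + 29 + 16 + 83 + 60 + 75 + 10 + 34 = 650
—
[ped_avg: ward = 'PED']
patient=Vik: ✗
patient=Quinn: ✗
patient=Noor: ✓ → 69
patient=Gus: ✗
patient=Wes: ✗
patient=Priya: ✗
patient=Diego: ✗
patient=Mira: ✗
patient=Alice: ✗
patient=Omar: ✗
patient=Eve: ✗
patient=Hiro: ✗
patient=Lena: ✗
patient=Zane: ✗
ped_avg = 69

triage_sum=198, systolic_sum=650, ped_avg=69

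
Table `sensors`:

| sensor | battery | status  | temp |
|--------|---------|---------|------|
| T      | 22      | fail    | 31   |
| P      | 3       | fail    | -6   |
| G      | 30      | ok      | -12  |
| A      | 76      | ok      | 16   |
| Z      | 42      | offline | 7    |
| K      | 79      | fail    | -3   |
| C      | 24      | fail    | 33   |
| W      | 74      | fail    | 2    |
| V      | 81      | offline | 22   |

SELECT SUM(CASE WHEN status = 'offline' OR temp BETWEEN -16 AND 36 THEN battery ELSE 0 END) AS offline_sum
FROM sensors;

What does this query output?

431

sensor=T: ✓ → 22
sensor=P: ✓ → 3
sensor=G: ✓ → 30
sensor=A: ✓ → 76
sensor=Z: ✓ → 42
sensor=K: ✓ → 79
sensor=C: ✓ → 24
sensor=W: ✓ → 74
sensor=V: ✓ → 81
offline_sum = 22 + 3 + 30 + 76 + 42 + 79 + 24 + 74 + 81 = 431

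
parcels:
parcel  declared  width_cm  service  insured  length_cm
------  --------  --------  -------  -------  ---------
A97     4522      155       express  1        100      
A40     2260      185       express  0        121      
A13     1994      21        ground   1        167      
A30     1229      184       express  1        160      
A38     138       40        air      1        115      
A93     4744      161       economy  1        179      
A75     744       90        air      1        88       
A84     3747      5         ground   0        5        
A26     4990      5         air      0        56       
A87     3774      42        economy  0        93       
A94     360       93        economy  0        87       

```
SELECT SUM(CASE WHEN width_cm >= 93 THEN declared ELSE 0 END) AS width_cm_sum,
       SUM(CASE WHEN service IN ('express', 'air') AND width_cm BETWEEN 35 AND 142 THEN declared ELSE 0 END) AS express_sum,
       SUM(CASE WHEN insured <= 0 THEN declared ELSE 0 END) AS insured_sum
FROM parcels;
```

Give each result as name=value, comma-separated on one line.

width_cm_sum=13115, express_sum=882, insured_sum=15131

[width_cm_sum: width_cm >= 93]
parcel=A97: ✓ → 4522
parcel=A40: ✓ → 2260
parcel=A13: ✗
parcel=A30: ✓ → 1229
parcel=A38: ✗
parcel=A93: ✓ → 4744
parcel=A75: ✗
parcel=A84: ✗
parcel=A26: ✗
parcel=A87: ✗
parcel=A94: ✓ → 360
width_cm_sum = 4522 + 2260 + 1229 + 4744 + 360 = 13115
—
[express_sum: service IN ('express', 'air') AND width_cm BETWEEN 35 AND 142]
parcel=A97: ✗
parcel=A40: ✗
parcel=A13: ✗
parcel=A30: ✗
parcel=A38: ✓ → 138
parcel=A93: ✗
parcel=A75: ✓ → 744
parcel=A84: ✗
parcel=A26: ✗
parcel=A87: ✗
parcel=A94: ✗
express_sum = 138 + 744 = 882
—
[insured_sum: insured <= 0]
parcel=A97: ✗
parcel=A40: ✓ → 2260
parcel=A13: ✗
parcel=A30: ✗
parcel=A38: ✗
parcel=A93: ✗
parcel=A75: ✗
parcel=A84: ✓ → 3747
parcel=A26: ✓ → 4990
parcel=A87: ✓ → 3774
parcel=A94: ✓ → 360
insured_sum = 2260 + 3747 + 4990 + 3774 + 360 = 15131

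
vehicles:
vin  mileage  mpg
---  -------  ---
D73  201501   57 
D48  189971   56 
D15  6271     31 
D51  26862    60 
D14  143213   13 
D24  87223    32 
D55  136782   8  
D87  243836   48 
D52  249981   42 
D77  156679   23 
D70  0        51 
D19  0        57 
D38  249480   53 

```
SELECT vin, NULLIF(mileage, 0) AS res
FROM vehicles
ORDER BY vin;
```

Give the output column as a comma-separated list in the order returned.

vin=D14: mileage=143213 vs 0: differ → 143213
vin=D15: mileage=6271 vs 0: differ → 6271
vin=D19: mileage=0 vs 0: equal → NULL
vin=D24: mileage=87223 vs 0: differ → 87223
vin=D38: mileage=249480 vs 0: differ → 249480
vin=D48: mileage=189971 vs 0: differ → 189971
vin=D51: mileage=26862 vs 0: differ → 26862
vin=D52: mileage=249981 vs 0: differ → 249981
vin=D55: mileage=136782 vs 0: differ → 136782
vin=D70: mileage=0 vs 0: equal → NULL
vin=D73: mileage=201501 vs 0: differ → 201501
vin=D77: mileage=156679 vs 0: differ → 156679
vin=D87: mileage=243836 vs 0: differ → 243836

143213, 6271, NULL, 87223, 249480, 189971, 26862, 249981, 136782, NULL, 201501, 156679, 243836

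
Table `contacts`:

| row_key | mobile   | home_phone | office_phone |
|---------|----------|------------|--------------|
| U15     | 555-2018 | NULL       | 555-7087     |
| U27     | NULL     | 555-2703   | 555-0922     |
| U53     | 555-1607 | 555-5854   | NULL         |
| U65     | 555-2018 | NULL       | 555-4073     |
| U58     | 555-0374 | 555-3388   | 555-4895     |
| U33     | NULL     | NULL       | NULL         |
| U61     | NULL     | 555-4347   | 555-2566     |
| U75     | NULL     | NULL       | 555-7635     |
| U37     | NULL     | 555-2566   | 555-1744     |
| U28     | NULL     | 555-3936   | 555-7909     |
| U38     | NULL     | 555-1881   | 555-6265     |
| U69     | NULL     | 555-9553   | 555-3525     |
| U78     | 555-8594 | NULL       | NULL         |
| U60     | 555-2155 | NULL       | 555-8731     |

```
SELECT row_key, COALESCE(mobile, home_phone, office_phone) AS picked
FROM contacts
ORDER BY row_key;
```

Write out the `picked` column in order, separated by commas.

row_key=U15: mobile=555-2018 → 555-2018
row_key=U27: mobile=NULL, home_phone=555-2703 → 555-2703
row_key=U28: mobile=NULL, home_phone=555-3936 → 555-3936
row_key=U33: mobile=NULL, home_phone=NULL, office_phone=NULL (all NULL) → NULL
row_key=U37: mobile=NULL, home_phone=555-2566 → 555-2566
row_key=U38: mobile=NULL, home_phone=555-1881 → 555-1881
row_key=U53: mobile=555-1607 → 555-1607
row_key=U58: mobile=555-0374 → 555-0374
row_key=U60: mobile=555-2155 → 555-2155
row_key=U61: mobile=NULL, home_phone=555-4347 → 555-4347
row_key=U65: mobile=555-2018 → 555-2018
row_key=U69: mobile=NULL, home_phone=555-9553 → 555-9553
row_key=U75: mobile=NULL, home_phone=NULL, office_phone=555-7635 → 555-7635
row_key=U78: mobile=555-8594 → 555-8594

555-2018, 555-2703, 555-3936, NULL, 555-2566, 555-1881, 555-1607, 555-0374, 555-2155, 555-4347, 555-2018, 555-9553, 555-7635, 555-8594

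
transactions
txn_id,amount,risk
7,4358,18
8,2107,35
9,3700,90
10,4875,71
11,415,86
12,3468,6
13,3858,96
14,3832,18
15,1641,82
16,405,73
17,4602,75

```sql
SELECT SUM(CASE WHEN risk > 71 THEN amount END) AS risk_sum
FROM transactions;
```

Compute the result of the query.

txn_id=7: ✗
txn_id=8: ✗
txn_id=9: ✓ → 3700
txn_id=10: ✗
txn_id=11: ✓ → 415
txn_id=12: ✗
txn_id=13: ✓ → 3858
txn_id=14: ✗
txn_id=15: ✓ → 1641
txn_id=16: ✓ → 405
txn_id=17: ✓ → 4602
risk_sum = 3700 + 415 + 3858 + 1641 + 405 + 4602 = 14621

14621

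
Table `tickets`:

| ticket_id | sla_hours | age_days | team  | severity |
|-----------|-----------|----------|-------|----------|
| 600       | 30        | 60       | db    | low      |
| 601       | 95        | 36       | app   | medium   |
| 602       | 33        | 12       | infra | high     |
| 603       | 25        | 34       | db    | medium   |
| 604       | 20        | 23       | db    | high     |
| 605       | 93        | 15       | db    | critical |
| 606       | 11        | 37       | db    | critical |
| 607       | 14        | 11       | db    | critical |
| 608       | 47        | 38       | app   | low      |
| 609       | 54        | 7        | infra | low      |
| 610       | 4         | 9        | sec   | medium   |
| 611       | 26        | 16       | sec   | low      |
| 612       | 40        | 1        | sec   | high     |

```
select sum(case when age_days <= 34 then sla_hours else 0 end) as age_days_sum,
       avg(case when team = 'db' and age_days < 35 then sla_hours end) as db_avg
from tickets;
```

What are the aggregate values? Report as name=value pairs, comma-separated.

age_days_sum=309, db_avg=38

[age_days_sum: age_days <= 34]
ticket_id=600: ✗
ticket_id=601: ✗
ticket_id=602: ✓ → 33
ticket_id=603: ✓ → 25
ticket_id=604: ✓ → 20
ticket_id=605: ✓ → 93
ticket_id=606: ✗
ticket_id=607: ✓ → 14
ticket_id=608: ✗
ticket_id=609: ✓ → 54
ticket_id=610: ✓ → 4
ticket_id=611: ✓ → 26
ticket_id=612: ✓ → 40
age_days_sum = 33 + 25 + 20 + 93 + 14 + 54 + 4 + 26 + 40 = 309
—
[db_avg: team = 'db' and age_days < 35]
ticket_id=600: ✗
ticket_id=601: ✗
ticket_id=602: ✗
ticket_id=603: ✓ → 25
ticket_id=604: ✓ → 20
ticket_id=605: ✓ → 93
ticket_id=606: ✗
ticket_id=607: ✓ → 14
ticket_id=608: ✗
ticket_id=609: ✗
ticket_id=610: ✗
ticket_id=611: ✗
ticket_id=612: ✗
db_avg = (25 + 20 + 93 + 14) / 4 = 38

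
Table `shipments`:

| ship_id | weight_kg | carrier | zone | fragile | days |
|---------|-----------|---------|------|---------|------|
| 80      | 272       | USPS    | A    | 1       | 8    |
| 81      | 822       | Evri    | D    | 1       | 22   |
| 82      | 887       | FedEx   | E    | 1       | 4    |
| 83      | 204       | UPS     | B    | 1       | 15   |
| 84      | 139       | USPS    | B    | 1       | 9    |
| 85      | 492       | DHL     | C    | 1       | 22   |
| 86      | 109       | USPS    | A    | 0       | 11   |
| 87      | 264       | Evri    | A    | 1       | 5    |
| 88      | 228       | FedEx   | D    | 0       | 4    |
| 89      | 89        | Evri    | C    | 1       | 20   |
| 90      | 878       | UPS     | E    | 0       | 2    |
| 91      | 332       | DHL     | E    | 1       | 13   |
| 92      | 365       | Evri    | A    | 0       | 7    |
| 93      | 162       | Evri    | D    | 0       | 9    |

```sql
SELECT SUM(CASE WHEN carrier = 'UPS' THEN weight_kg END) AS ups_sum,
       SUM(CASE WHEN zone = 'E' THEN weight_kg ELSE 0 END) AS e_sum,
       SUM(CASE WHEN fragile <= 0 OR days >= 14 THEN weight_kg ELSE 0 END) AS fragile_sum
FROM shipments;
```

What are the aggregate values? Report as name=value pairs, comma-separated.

ups_sum=1082, e_sum=2097, fragile_sum=3349

[ups_sum: carrier = 'UPS']
ship_id=80: ✗
ship_id=81: ✗
ship_id=82: ✗
ship_id=83: ✓ → 204
ship_id=84: ✗
ship_id=85: ✗
ship_id=86: ✗
ship_id=87: ✗
ship_id=88: ✗
ship_id=89: ✗
ship_id=90: ✓ → 878
ship_id=91: ✗
ship_id=92: ✗
ship_id=93: ✗
ups_sum = 204 + 878 = 1082
—
[e_sum: zone = 'E']
ship_id=80: ✗
ship_id=81: ✗
ship_id=82: ✓ → 887
ship_id=83: ✗
ship_id=84: ✗
ship_id=85: ✗
ship_id=86: ✗
ship_id=87: ✗
ship_id=88: ✗
ship_id=89: ✗
ship_id=90: ✓ → 878
ship_id=91: ✓ → 332
ship_id=92: ✗
ship_id=93: ✗
e_sum = 887 + 878 + 332 = 2097
—
[fragile_sum: fragile <= 0 OR days >= 14]
ship_id=80: ✗
ship_id=81: ✓ → 822
ship_id=82: ✗
ship_id=83: ✓ → 204
ship_id=84: ✗
ship_id=85: ✓ → 492
ship_id=86: ✓ → 109
ship_id=87: ✗
ship_id=88: ✓ → 228
ship_id=89: ✓ → 89
ship_id=90: ✓ → 878
ship_id=91: ✗
ship_id=92: ✓ → 365
ship_id=93: ✓ → 162
fragile_sum = 822 + 204 + 492 + 109 + 228 + 89 + 878 + 365 + 162 = 3349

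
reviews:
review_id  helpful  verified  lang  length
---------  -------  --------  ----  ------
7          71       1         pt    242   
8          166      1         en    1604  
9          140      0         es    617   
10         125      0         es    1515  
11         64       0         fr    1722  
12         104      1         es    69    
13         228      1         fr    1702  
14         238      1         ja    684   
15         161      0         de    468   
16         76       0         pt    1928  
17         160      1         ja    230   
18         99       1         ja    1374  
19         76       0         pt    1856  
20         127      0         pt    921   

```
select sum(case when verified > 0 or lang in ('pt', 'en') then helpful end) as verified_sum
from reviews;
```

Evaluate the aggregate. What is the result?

1345

review_id=7: ✓ → 71
review_id=8: ✓ → 166
review_id=9: ✗
review_id=10: ✗
review_id=11: ✗
review_id=12: ✓ → 104
review_id=13: ✓ → 228
review_id=14: ✓ → 238
review_id=15: ✗
review_id=16: ✓ → 76
review_id=17: ✓ → 160
review_id=18: ✓ → 99
review_id=19: ✓ → 76
review_id=20: ✓ → 127
verified_sum = 71 + 166 + 104 + 228 + 238 + 76 + 160 + 99 + 76 + 127 = 1345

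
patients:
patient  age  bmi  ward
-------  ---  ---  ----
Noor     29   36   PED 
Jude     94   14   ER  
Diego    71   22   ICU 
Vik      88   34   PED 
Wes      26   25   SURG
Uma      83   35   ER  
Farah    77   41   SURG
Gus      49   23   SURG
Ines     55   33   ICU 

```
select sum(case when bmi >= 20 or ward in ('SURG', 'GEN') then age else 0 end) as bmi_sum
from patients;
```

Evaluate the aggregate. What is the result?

patient=Noor: ✓ → 29
patient=Jude: ✗
patient=Diego: ✓ → 71
patient=Vik: ✓ → 88
patient=Wes: ✓ → 26
patient=Uma: ✓ → 83
patient=Farah: ✓ → 77
patient=Gus: ✓ → 49
patient=Ines: ✓ → 55
bmi_sum = 29 + 71 + 88 + 26 + 83 + 77 + 49 + 55 = 478

478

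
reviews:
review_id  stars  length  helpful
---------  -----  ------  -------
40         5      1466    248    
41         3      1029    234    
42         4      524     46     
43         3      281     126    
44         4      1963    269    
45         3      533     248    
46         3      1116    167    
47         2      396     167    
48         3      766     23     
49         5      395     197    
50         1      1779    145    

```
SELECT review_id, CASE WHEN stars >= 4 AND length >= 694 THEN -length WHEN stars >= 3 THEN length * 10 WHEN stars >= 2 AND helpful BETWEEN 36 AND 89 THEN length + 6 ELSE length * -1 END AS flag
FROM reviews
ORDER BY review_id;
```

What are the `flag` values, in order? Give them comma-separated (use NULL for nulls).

review_id=40: stars >= 4 AND length >= 694 → -1466
review_id=41: stars >= 3 → 10290
review_id=42: stars >= 3 → 5240
review_id=43: stars >= 3 → 2810
review_id=44: stars >= 4 AND length >= 694 → -1963
review_id=45: stars >= 3 → 5330
review_id=46: stars >= 3 → 11160
review_id=47: ELSE → -396
review_id=48: stars >= 3 → 7660
review_id=49: stars >= 3 → 3950
review_id=50: ELSE → -1779

-1466, 10290, 5240, 2810, -1963, 5330, 11160, -396, 7660, 3950, -1779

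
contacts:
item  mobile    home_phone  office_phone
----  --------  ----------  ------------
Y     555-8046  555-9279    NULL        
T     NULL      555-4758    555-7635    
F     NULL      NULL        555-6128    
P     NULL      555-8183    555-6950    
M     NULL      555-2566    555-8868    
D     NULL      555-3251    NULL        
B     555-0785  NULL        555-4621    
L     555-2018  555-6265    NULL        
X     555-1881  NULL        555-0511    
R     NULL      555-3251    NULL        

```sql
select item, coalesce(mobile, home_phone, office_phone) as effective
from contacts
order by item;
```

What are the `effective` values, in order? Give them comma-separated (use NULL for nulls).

555-0785, 555-3251, 555-6128, 555-2018, 555-2566, 555-8183, 555-3251, 555-4758, 555-1881, 555-8046

item=B: mobile=555-0785 → 555-0785
item=D: mobile=NULL, home_phone=555-3251 → 555-3251
item=F: mobile=NULL, home_phone=NULL, office_phone=555-6128 → 555-6128
item=L: mobile=555-2018 → 555-2018
item=M: mobile=NULL, home_phone=555-2566 → 555-2566
item=P: mobile=NULL, home_phone=555-8183 → 555-8183
item=R: mobile=NULL, home_phone=555-3251 → 555-3251
item=T: mobile=NULL, home_phone=555-4758 → 555-4758
item=X: mobile=555-1881 → 555-1881
item=Y: mobile=555-8046 → 555-8046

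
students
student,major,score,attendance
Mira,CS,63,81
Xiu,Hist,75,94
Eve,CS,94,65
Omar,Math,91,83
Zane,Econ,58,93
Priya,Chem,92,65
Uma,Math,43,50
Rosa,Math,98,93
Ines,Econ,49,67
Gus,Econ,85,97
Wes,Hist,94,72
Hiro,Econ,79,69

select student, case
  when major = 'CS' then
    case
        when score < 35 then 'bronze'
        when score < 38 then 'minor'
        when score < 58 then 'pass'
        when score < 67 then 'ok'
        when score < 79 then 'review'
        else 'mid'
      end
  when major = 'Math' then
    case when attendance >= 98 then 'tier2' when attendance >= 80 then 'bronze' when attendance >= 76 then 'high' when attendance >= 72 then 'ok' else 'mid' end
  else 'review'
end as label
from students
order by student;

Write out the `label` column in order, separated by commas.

mid, review, review, review, ok, bronze, review, bronze, mid, review, review, review

student=Eve: major='CS' → inner[ELSE] → mid
student=Gus: major='Econ' → outer ELSE → review
student=Hiro: major='Econ' → outer ELSE → review
student=Ines: major='Econ' → outer ELSE → review
student=Mira: major='CS' → inner[score < 67] → ok
student=Omar: major='Math' → inner[attendance >= 80] → bronze
student=Priya: major='Chem' → outer ELSE → review
student=Rosa: major='Math' → inner[attendance >= 80] → bronze
student=Uma: major='Math' → inner[ELSE] → mid
student=Wes: major='Hist' → outer ELSE → review
student=Xiu: major='Hist' → outer ELSE → review
student=Zane: major='Econ' → outer ELSE → review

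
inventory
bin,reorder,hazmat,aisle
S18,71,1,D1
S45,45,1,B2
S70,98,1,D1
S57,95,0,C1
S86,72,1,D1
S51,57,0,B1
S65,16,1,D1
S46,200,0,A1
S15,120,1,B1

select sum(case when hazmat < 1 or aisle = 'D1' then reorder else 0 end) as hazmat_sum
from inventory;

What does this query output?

609

bin=S18: ✓ → 71
bin=S45: ✗
bin=S70: ✓ → 98
bin=S57: ✓ → 95
bin=S86: ✓ → 72
bin=S51: ✓ → 57
bin=S65: ✓ → 16
bin=S46: ✓ → 200
bin=S15: ✗
hazmat_sum = 71 + 98 + 95 + 72 + 57 + 16 + 200 = 609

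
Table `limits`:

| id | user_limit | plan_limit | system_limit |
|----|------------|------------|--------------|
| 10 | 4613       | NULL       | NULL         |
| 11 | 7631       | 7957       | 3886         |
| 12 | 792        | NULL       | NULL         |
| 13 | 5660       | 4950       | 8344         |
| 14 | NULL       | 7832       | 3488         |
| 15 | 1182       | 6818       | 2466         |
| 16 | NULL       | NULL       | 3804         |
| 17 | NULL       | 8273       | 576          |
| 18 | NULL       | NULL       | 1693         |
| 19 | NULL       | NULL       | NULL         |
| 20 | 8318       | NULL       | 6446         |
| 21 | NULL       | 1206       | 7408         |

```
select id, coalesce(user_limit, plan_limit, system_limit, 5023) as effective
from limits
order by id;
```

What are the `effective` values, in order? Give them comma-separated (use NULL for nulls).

4613, 7631, 792, 5660, 7832, 1182, 3804, 8273, 1693, 5023, 8318, 1206

id=10: user_limit=4613 → 4613
id=11: user_limit=7631 → 7631
id=12: user_limit=792 → 792
id=13: user_limit=5660 → 5660
id=14: user_limit=NULL, plan_limit=7832 → 7832
id=15: user_limit=1182 → 1182
id=16: user_limit=NULL, plan_limit=NULL, system_limit=3804 → 3804
id=17: user_limit=NULL, plan_limit=8273 → 8273
id=18: user_limit=NULL, plan_limit=NULL, system_limit=1693 → 1693
id=19: user_limit=NULL, plan_limit=NULL, system_limit=NULL, → literal 5023 → 5023
id=20: user_limit=8318 → 8318
id=21: user_limit=NULL, plan_limit=1206 → 1206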